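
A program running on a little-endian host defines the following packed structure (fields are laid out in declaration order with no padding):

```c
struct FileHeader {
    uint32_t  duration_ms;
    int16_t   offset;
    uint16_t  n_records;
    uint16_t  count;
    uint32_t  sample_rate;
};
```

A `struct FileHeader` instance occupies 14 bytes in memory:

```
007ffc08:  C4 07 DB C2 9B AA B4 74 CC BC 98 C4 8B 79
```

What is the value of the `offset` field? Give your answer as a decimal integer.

`offset` follows `duration_ms` (4 bytes), so it starts at byte offset 4 and occupies 2 bytes.
Bytes at offsets 4..5: 9B AA.
Little-endian stores the least-significant byte at the lowest address.
Reassemble most-significant byte first: AA 9B → 0xAA9B.
Top bit is set, so as a signed 16-bit value this is 0xAA9B − 2^16 = -21861.

-21861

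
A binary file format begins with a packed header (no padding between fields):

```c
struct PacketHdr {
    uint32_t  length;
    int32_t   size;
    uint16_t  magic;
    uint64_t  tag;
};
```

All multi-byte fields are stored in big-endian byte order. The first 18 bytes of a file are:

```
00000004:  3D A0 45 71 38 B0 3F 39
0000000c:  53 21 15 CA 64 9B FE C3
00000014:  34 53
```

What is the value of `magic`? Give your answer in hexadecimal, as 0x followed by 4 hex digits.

`magic` follows `length` (4 B), `size` (4 B), so it starts at offset 4 + 4 = 8 and occupies 2 bytes.
Bytes at offsets 8..9: 53 21.
Big-endian: lowest address holds the most-significant byte.
The bytes are already most-significant first: 0x5321.

0x5321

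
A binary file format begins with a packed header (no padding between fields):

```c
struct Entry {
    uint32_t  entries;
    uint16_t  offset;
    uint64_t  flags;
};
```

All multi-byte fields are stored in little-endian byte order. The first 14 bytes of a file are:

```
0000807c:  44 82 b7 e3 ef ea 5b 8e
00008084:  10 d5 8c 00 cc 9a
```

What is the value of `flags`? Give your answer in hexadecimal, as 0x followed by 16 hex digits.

`flags` follows `entries` (4 B), `offset` (2 B), so it starts at offset 4 + 2 = 6 and occupies 8 bytes.
Bytes at offsets 6..13: 5B 8E 10 D5 8C 00 CC 9A.
In little-endian order the low byte comes first in memory.
Reassemble most-significant byte first: 9A CC 00 8C D5 10 8E 5B → 0x9ACC008CD5108E5B.

0x9ACC008CD5108E5B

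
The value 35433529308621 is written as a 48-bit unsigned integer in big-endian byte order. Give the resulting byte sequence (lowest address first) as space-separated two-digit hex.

35433529308621 in hexadecimal, padded to 48 bits, is 0x203A02ED75CD.
Split into bytes (most-significant first): 20 3A 02 ED 75 CD.
In big-endian order the high byte comes first in memory.
So the memory order matches the most-significant-first order: 20 3A 02 ED 75 CD.

20 3A 02 ED 75 CD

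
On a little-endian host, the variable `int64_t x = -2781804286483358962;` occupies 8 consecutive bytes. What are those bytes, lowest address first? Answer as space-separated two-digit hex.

Two's complement of -2781804286483358962 in 64 bits: 2781804286483358962 = 0x269AF4428A7FE4F2; invert → 0xD9650BBD75801B0D; add 1 → 0xD9650BBD75801B0E.
Split into bytes (most-significant first): D9 65 0B BD 75 80 1B 0E.
In little-endian order the low byte comes first in memory.
So at ascending addresses the bytes are 0E 1B 80 75 BD 0B 65 D9.

0E 1B 80 75 BD 0B 65 D9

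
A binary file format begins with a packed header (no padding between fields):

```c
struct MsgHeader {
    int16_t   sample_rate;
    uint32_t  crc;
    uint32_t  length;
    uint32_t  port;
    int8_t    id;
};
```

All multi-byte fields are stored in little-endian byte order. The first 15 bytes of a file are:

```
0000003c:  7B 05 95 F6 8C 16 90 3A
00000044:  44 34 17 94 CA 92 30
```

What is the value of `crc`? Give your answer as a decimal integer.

378336917

`crc` follows `sample_rate` (2 bytes), so it starts at byte offset 2 and occupies 4 bytes.
Bytes at offsets 2..5: 95 F6 8C 16.
In little-endian order the low byte comes first in memory.
Reassemble most-significant byte first: 16 8C F6 95 → 0x168CF695.
0x168CF695 = 378336917.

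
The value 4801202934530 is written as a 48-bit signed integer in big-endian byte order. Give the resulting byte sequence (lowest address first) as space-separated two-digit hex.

4801202934530 in hexadecimal, padded to 48 bits, is 0x045DDDFED302.
Split into bytes (most-significant first): 04 5D DD FE D3 02.
Big-endian stores the most-significant byte at the lowest address.
So the memory order matches the most-significant-first order: 04 5D DD FE D3 02.

04 5D DD FE D3 02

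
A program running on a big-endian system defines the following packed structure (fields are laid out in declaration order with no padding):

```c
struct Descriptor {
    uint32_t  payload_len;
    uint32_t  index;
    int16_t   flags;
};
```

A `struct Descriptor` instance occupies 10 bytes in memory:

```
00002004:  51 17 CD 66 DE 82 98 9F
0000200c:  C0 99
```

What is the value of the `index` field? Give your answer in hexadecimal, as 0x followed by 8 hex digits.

0xDE82989F

`index` follows `payload_len` (4 bytes), so it starts at byte offset 4 and occupies 4 bytes.
Bytes at offsets 4..7: DE 82 98 9F.
Big-endian stores the most-significant byte at the lowest address.
The bytes are already most-significant first: 0xDE82989F.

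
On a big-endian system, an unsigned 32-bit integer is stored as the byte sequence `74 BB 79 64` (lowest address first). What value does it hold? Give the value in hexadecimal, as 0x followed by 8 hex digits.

Big-endian stores the most-significant byte at the lowest address.
The bytes are already most-significant first: 0x74BB7964.

0x74BB7964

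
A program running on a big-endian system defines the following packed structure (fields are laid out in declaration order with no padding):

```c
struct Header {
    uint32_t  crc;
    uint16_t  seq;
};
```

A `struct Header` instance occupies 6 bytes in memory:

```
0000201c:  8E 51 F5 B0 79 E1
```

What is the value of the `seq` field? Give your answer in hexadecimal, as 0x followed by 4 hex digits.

0x79E1

`seq` follows `crc` (4 bytes), so it starts at byte offset 4 and occupies 2 bytes.
Bytes at offsets 4..5: 79 E1.
Big-endian stores the most-significant byte at the lowest address.
The bytes are already most-significant first: 0x79E1.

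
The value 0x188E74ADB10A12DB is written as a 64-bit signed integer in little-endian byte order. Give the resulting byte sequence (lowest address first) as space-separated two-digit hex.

Split into bytes (most-significant first): 18 8E 74 AD B1 0A 12 DB.
Little-endian: lowest address holds the least-significant byte.
So at ascending addresses the bytes are DB 12 0A B1 AD 74 8E 18.

DB 12 0A B1 AD 74 8E 18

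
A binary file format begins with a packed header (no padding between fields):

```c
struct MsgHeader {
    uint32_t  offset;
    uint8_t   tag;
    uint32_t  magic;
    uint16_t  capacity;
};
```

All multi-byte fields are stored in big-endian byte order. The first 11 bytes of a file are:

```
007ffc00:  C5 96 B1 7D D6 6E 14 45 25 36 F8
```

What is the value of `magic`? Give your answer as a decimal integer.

`magic` follows `offset` (4 B), `tag` (1 B), so it starts at offset 4 + 1 = 5 and occupies 4 bytes.
Bytes at offsets 5..8: 6E 14 45 25.
Big-endian stores the most-significant byte at the lowest address.
The bytes are already most-significant first: 0x6E144525.
0x6E144525 = 1846822181.

1846822181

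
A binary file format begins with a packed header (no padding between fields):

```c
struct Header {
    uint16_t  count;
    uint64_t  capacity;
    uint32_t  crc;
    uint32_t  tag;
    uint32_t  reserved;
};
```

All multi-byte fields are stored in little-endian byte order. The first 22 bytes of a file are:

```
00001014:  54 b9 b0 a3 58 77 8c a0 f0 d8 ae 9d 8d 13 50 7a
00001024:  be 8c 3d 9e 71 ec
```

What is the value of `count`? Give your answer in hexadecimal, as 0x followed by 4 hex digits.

0xB954

`count` is the first field, at byte offset 0, occupying 2 bytes.
Bytes at offsets 0..1: 54 B9.
Little-endian: lowest address holds the least-significant byte.
Reassemble most-significant byte first: B9 54 → 0xB954.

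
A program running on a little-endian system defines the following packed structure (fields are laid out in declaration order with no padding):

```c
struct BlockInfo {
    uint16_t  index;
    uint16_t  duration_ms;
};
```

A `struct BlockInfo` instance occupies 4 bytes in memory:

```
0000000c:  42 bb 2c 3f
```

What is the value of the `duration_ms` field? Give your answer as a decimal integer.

16172

`duration_ms` follows `index` (2 bytes), so it starts at byte offset 2 and occupies 2 bytes.
Bytes at offsets 2..3: 2C 3F.
Little-endian: lowest address holds the least-significant byte.
Reassemble most-significant byte first: 3F 2C → 0x3F2C.
0x3F2C = 16172.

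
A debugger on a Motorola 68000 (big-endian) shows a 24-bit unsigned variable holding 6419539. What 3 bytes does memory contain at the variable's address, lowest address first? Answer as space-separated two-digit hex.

61 F4 53

6419539 in hexadecimal, padded to 24 bits, is 0x61F453.
Split into bytes (most-significant first): 61 F4 53.
Big-endian stores the most-significant byte at the lowest address.
So the memory order matches the most-significant-first order: 61 F4 53.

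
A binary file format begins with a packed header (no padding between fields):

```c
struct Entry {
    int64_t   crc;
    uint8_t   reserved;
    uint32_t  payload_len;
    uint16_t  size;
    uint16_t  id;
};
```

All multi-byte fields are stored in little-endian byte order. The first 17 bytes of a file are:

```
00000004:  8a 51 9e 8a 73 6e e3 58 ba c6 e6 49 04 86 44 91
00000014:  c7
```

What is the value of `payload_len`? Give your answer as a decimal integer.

`payload_len` follows `crc` (8 B), `reserved` (1 B), so it starts at offset 8 + 1 = 9 and occupies 4 bytes.
Bytes at offsets 9..12: C6 E6 49 04.
Little-endian: lowest address holds the least-significant byte.
Reassemble most-significant byte first: 04 49 E6 C6 → 0x0449E6C6.
0x0449E6C6 = 71952070.

71952070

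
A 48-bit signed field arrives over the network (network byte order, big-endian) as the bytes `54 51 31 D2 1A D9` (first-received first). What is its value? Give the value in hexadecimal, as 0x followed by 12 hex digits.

Big-endian stores the most-significant byte at the lowest address.
The bytes are already most-significant first: 0x545131D21AD9.

0x545131D21AD9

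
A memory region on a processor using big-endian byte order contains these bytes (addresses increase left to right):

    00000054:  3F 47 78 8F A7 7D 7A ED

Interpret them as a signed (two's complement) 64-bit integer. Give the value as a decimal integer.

4559745706121591533

Big-endian: lowest address holds the most-significant byte.
The bytes are already most-significant first: 0x3F47788FA77D7AED.
0x3F47788FA77D7AED = 4559745706121591533.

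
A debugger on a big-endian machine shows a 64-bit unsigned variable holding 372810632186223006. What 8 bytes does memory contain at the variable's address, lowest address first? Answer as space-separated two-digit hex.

372810632186223006 in hexadecimal, padded to 64 bits, is 0x052C7D4B73F2D99E.
Split into bytes (most-significant first): 05 2C 7D 4B 73 F2 D9 9E.
Big-endian: lowest address holds the most-significant byte.
So the memory order matches the most-significant-first order: 05 2C 7D 4B 73 F2 D9 9E.

05 2C 7D 4B 73 F2 D9 9E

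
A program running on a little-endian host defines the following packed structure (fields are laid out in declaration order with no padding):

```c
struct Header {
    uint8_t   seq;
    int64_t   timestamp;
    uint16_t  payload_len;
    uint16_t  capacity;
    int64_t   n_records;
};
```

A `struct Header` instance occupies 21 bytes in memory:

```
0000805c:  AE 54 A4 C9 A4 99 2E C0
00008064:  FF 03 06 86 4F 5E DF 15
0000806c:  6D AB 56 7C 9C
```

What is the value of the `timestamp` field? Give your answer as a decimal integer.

-17963161079929772

`timestamp` follows `seq` (1 byte), so it starts at byte offset 1 and occupies 8 bytes.
Bytes at offsets 1..8: 54 A4 C9 A4 99 2E C0 FF.
In little-endian order the low byte comes first in memory.
Reassemble most-significant byte first: FF C0 2E 99 A4 C9 A4 54 → 0xFFC02E99A4C9A454.
Top bit is set, so as a signed 64-bit value this is 0xFFC02E99A4C9A454 − 2^64 = -17963161079929772.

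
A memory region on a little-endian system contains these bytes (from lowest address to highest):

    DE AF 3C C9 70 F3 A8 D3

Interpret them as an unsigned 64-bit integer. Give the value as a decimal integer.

In little-endian order the low byte comes first in memory.
Reassemble most-significant byte first: D3 A8 F3 70 C9 3C AF DE → 0xD3A8F370C93CAFDE.
0xD3A8F370C93CAFDE = 15251707803828269022.

15251707803828269022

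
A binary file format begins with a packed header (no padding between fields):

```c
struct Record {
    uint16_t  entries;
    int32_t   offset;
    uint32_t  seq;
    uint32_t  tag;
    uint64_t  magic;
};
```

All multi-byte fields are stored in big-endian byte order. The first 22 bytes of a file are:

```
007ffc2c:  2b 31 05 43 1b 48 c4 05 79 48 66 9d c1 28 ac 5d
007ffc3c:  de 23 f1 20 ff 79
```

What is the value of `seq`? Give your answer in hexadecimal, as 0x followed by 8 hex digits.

0xC4057948

`seq` follows `entries` (2 B), `offset` (4 B), so it starts at offset 2 + 4 = 6 and occupies 4 bytes.
Bytes at offsets 6..9: C4 05 79 48.
In big-endian order the high byte comes first in memory.
The bytes are already most-significant first: 0xC4057948.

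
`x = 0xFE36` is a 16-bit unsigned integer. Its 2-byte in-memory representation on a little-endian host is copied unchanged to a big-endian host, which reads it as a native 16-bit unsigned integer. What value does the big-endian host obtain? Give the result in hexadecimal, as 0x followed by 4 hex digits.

Stored little-endian, the bytes at ascending addresses are 36 FE.
Read back as big-endian, the last byte is least significant, giving 0x36FE.

0x36FE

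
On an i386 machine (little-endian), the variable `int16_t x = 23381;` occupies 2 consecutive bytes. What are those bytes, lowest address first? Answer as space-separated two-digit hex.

55 5B

23381 in hexadecimal, padded to 16 bits, is 0x5B55.
Split into bytes (most-significant first): 5B 55.
Little-endian: lowest address holds the least-significant byte.
So at ascending addresses the bytes are 55 5B.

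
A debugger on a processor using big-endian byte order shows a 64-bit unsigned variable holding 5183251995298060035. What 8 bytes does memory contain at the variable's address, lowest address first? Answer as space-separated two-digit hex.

5183251995298060035 in hexadecimal, padded to 64 bits, is 0x47EE9C3A49135703.
Split into bytes (most-significant first): 47 EE 9C 3A 49 13 57 03.
Big-endian stores the most-significant byte at the lowest address.
So the memory order matches the most-significant-first order: 47 EE 9C 3A 49 13 57 03.

47 EE 9C 3A 49 13 57 03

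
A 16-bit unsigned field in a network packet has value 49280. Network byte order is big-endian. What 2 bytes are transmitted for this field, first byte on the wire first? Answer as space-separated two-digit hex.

C0 80

49280 in hexadecimal, padded to 16 bits, is 0xC080.
Split into bytes (most-significant first): C0 80.
In big-endian order the high byte comes first in memory.
So the memory order matches the most-significant-first order: C0 80.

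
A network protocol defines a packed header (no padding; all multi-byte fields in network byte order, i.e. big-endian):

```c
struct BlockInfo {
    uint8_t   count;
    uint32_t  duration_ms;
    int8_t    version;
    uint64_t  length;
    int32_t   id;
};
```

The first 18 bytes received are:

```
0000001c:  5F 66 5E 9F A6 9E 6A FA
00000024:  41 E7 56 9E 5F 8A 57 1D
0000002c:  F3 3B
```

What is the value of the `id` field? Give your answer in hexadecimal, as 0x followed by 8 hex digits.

`id` follows `count` (1 B), `duration_ms` (4 B), `version` (1 B), `length` (8 B), so it starts at offset 1 + 4 + 1 + 8 = 14 and occupies 4 bytes.
Bytes at offsets 14..17: 57 1D F3 3B.
Big-endian: lowest address holds the most-significant byte.
The bytes are already most-significant first: 0x571DF33B.

0x571DF33B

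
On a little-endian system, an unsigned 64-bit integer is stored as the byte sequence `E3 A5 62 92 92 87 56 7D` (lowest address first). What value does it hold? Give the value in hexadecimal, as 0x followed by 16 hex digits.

0x7D5687929262A5E3

In little-endian order the low byte comes first in memory.
Reassemble most-significant byte first: 7D 56 87 92 92 62 A5 E3 → 0x7D5687929262A5E3.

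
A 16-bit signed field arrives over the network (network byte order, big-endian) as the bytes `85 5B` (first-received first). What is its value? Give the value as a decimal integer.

-31397

Big-endian stores the most-significant byte at the lowest address.
The bytes are already most-significant first: 0x855B.
Top bit is set, so as a signed 16-bit value this is 0x855B − 2^16 = -31397.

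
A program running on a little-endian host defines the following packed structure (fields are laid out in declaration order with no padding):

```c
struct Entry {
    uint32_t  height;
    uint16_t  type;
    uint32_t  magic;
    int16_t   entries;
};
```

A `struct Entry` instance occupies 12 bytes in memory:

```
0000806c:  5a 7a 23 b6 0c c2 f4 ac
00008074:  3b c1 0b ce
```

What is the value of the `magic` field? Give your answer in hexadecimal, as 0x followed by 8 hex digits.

`magic` follows `height` (4 B), `type` (2 B), so it starts at offset 4 + 2 = 6 and occupies 4 bytes.
Bytes at offsets 6..9: F4 AC 3B C1.
In little-endian order the low byte comes first in memory.
Reassemble most-significant byte first: C1 3B AC F4 → 0xC13BACF4.

0xC13BACF4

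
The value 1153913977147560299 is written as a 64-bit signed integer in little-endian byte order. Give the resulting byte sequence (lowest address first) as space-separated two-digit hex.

1153913977147560299 in hexadecimal, padded to 64 bits, is 0x100386A6053D116B.
Split into bytes (most-significant first): 10 03 86 A6 05 3D 11 6B.
Little-endian: lowest address holds the least-significant byte.
So at ascending addresses the bytes are 6B 11 3D 05 A6 86 03 10.

6B 11 3D 05 A6 86 03 10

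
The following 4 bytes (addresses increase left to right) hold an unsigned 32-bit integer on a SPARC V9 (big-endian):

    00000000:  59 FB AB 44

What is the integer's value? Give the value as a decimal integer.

1509665604

Big-endian stores the most-significant byte at the lowest address.
The bytes are already most-significant first: 0x59FBAB44.
0x59FBAB44 = 1509665604.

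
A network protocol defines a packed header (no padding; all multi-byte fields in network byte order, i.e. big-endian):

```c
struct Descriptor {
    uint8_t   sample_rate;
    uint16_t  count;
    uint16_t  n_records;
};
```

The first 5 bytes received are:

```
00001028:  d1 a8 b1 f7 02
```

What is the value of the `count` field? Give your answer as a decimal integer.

`count` follows `sample_rate` (1 byte), so it starts at byte offset 1 and occupies 2 bytes.
Bytes at offsets 1..2: A8 B1.
Big-endian: lowest address holds the most-significant byte.
The bytes are already most-significant first: 0xA8B1.
0xA8B1 = 43185.

43185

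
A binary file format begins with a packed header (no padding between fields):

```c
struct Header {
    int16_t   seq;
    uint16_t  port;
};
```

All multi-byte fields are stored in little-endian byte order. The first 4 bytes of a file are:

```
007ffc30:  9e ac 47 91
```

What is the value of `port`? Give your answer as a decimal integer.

37191

`port` follows `seq` (2 bytes), so it starts at byte offset 2 and occupies 2 bytes.
Bytes at offsets 2..3: 47 91.
In little-endian order the low byte comes first in memory.
Reassemble most-significant byte first: 91 47 → 0x9147.
0x9147 = 37191.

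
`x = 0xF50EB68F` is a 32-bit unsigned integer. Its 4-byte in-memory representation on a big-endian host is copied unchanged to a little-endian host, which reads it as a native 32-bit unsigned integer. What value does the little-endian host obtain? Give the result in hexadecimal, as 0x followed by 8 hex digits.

0x8FB60EF5

Stored big-endian, the bytes at ascending addresses are F5 0E B6 8F.
Read back as little-endian, the first byte is least significant, giving 0x8FB60EF5.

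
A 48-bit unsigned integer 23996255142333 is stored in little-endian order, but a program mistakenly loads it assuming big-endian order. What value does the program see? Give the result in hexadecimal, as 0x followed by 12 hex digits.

0xBD814310D315

23996255142333 in 48-bit hexadecimal is 0x15D3104381BD.
Stored little-endian, the bytes at ascending addresses are BD 81 43 10 D3 15.
Read back as big-endian, the last byte is least significant, giving 0xBD814310D315.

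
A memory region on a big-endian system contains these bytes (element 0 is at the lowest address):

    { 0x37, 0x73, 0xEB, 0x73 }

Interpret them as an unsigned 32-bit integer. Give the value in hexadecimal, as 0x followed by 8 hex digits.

In big-endian order the high byte comes first in memory.
The bytes are already most-significant first: 0x3773EB73.

0x3773EB73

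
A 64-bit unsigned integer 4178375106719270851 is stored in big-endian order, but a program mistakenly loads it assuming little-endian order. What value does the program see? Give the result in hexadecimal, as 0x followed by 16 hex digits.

0xC34756860592FC39

4178375106719270851 in 64-bit hexadecimal is 0x39FC9205865647C3.
Stored big-endian, the bytes at ascending addresses are 39 FC 92 05 86 56 47 C3.
Read back as little-endian, the first byte is least significant, giving 0xC34756860592FC39.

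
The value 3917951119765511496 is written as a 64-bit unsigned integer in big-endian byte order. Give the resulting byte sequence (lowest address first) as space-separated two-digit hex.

36 5F 5B C9 04 F7 9D 48

3917951119765511496 in hexadecimal, padded to 64 bits, is 0x365F5BC904F79D48.
Split into bytes (most-significant first): 36 5F 5B C9 04 F7 9D 48.
In big-endian order the high byte comes first in memory.
So the memory order matches the most-significant-first order: 36 5F 5B C9 04 F7 9D 48.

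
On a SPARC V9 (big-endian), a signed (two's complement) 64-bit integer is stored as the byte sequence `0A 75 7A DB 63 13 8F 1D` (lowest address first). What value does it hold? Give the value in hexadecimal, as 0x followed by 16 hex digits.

0x0A757ADB63138F1D

Big-endian: lowest address holds the most-significant byte.
The bytes are already most-significant first: 0x0A757ADB63138F1D.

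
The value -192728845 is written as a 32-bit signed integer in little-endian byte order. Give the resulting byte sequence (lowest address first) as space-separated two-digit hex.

Two's complement of -192728845 in 32 bits: 192728845 = 0x0B7CCF0D; invert → 0xF48330F2; add 1 → 0xF48330F3.
Split into bytes (most-significant first): F4 83 30 F3.
Little-endian: lowest address holds the least-significant byte.
So at ascending addresses the bytes are F3 30 83 F4.

F3 30 83 F4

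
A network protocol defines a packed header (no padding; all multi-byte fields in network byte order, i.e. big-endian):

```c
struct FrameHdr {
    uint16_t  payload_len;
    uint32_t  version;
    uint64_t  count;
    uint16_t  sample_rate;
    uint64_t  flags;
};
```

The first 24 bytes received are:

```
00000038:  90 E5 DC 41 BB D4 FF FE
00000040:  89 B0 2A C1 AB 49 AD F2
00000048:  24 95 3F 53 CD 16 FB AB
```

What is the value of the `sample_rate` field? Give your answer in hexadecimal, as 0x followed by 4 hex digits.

0xADF2

`sample_rate` follows `payload_len` (2 B), `version` (4 B), `count` (8 B), so it starts at offset 2 + 4 + 8 = 14 and occupies 2 bytes.
Bytes at offsets 14..15: AD F2.
Big-endian stores the most-significant byte at the lowest address.
The bytes are already most-significant first: 0xADF2.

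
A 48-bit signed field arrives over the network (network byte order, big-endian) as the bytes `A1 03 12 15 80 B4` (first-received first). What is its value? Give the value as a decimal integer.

-104440416337740

Big-endian: lowest address holds the most-significant byte.
The bytes are already most-significant first: 0xA103121580B4.
Top bit is set, so as a signed 48-bit value this is 0xA103121580B4 − 2^48 = -104440416337740.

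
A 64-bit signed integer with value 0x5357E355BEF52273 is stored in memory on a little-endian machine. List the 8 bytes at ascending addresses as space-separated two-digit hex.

Split into bytes (most-significant first): 53 57 E3 55 BE F5 22 73.
Little-endian: lowest address holds the least-significant byte.
So at ascending addresses the bytes are 73 22 F5 BE 55 E3 57 53.

73 22 F5 BE 55 E3 57 53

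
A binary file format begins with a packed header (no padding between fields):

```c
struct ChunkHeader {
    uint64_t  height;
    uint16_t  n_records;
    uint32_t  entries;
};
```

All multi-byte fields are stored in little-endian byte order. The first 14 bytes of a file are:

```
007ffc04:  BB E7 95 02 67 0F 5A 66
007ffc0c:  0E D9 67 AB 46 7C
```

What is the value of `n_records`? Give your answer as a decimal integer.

55566

`n_records` follows `height` (8 bytes), so it starts at byte offset 8 and occupies 2 bytes.
Bytes at offsets 8..9: 0E D9.
Little-endian stores the least-significant byte at the lowest address.
Reassemble most-significant byte first: D9 0E → 0xD90E.
0xD90E = 55566.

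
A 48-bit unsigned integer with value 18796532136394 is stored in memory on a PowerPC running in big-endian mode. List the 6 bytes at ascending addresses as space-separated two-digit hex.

11 18 68 9E F9 CA

18796532136394 in hexadecimal, padded to 48 bits, is 0x1118689EF9CA.
Split into bytes (most-significant first): 11 18 68 9E F9 CA.
Big-endian stores the most-significant byte at the lowest address.
So the memory order matches the most-significant-first order: 11 18 68 9E F9 CA.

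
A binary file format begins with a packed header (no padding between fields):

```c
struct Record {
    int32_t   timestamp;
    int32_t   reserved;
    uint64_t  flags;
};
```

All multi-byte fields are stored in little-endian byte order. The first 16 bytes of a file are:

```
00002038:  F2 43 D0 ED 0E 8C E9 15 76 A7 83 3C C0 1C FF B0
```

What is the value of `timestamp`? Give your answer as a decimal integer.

`timestamp` is the first field, at byte offset 0, occupying 4 bytes.
Bytes at offsets 0..3: F2 43 D0 ED.
Little-endian stores the least-significant byte at the lowest address.
Reassemble most-significant byte first: ED D0 43 F2 → 0xEDD043F2.
Top bit is set, so as a signed 32-bit value this is 0xEDD043F2 − 2^32 = -305118222.

-305118222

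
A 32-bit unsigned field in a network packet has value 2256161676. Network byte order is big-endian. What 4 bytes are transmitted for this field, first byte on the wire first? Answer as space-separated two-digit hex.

86 7A 4B 8C

2256161676 in hexadecimal, padded to 32 bits, is 0x867A4B8C.
Split into bytes (most-significant first): 86 7A 4B 8C.
In big-endian order the high byte comes first in memory.
So the memory order matches the most-significant-first order: 86 7A 4B 8C.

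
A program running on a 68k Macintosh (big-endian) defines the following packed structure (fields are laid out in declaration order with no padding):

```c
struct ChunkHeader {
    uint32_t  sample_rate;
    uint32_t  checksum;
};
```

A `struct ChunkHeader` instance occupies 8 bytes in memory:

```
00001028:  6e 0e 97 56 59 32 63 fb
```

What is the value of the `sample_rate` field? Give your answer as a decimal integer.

1846450006

`sample_rate` is the first field, at byte offset 0, occupying 4 bytes.
Bytes at offsets 0..3: 6E 0E 97 56.
In big-endian order the high byte comes first in memory.
The bytes are already most-significant first: 0x6E0E9756.
0x6E0E9756 = 1846450006.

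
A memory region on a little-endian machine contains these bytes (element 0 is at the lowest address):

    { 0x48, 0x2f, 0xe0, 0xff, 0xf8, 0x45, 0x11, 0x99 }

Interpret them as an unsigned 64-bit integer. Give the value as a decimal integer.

11029673898154143560

Little-endian: lowest address holds the least-significant byte.
Reassemble most-significant byte first: 99 11 45 F8 FF E0 2F 48 → 0x991145F8FFE02F48.
0x991145F8FFE02F48 = 11029673898154143560.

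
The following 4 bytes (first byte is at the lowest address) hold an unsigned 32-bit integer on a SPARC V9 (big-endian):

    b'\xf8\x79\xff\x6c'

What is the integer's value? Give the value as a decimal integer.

4168744812

Big-endian stores the most-significant byte at the lowest address.
The bytes are already most-significant first: 0xF879FF6C.
0xF879FF6C = 4168744812.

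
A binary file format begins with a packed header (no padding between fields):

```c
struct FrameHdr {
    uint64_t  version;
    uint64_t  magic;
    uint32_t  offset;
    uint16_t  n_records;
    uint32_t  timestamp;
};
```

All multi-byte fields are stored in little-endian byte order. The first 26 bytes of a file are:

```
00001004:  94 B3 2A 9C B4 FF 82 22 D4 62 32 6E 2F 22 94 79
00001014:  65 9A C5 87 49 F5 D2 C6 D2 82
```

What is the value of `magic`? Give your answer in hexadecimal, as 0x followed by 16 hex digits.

0x7994222F6E3262D4

`magic` follows `version` (8 bytes), so it starts at byte offset 8 and occupies 8 bytes.
Bytes at offsets 8..15: D4 62 32 6E 2F 22 94 79.
In little-endian order the low byte comes first in memory.
Reassemble most-significant byte first: 79 94 22 2F 6E 32 62 D4 → 0x7994222F6E3262D4.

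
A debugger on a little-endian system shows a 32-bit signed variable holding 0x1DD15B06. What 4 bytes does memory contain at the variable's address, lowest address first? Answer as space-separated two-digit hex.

Split into bytes (most-significant first): 1D D1 5B 06.
Little-endian stores the least-significant byte at the lowest address.
So at ascending addresses the bytes are 06 5B D1 1D.

06 5B D1 1D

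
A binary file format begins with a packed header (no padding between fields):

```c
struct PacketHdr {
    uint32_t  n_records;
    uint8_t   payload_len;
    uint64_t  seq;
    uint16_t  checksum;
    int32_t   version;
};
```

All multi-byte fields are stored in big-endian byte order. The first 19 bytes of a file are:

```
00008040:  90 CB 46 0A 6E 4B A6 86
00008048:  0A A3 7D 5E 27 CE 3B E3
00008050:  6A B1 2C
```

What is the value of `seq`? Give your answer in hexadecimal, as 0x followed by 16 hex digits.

`seq` follows `n_records` (4 B), `payload_len` (1 B), so it starts at offset 4 + 1 = 5 and occupies 8 bytes.
Bytes at offsets 5..12: 4B A6 86 0A A3 7D 5E 27.
In big-endian order the high byte comes first in memory.
The bytes are already most-significant first: 0x4BA6860AA37D5E27.

0x4BA6860AA37D5E27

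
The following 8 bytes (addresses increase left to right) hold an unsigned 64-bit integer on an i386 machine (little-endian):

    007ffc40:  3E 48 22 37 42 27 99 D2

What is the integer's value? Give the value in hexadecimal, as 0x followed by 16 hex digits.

In little-endian order the low byte comes first in memory.
Reassemble most-significant byte first: D2 99 27 42 37 22 48 3E → 0xD29927423722483E.

0xD29927423722483E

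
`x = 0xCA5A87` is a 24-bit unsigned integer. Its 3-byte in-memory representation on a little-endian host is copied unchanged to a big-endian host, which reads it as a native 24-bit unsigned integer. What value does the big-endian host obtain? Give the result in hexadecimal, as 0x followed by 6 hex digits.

0x875ACA

Stored little-endian, the bytes at ascending addresses are 87 5A CA.
Read back as big-endian, the last byte is least significant, giving 0x875ACA.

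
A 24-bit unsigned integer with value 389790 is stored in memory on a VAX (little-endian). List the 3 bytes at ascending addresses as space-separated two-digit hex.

389790 in hexadecimal, padded to 24 bits, is 0x05F29E.
Split into bytes (most-significant first): 05 F2 9E.
In little-endian order the low byte comes first in memory.
So at ascending addresses the bytes are 9E F2 05.

9E F2 05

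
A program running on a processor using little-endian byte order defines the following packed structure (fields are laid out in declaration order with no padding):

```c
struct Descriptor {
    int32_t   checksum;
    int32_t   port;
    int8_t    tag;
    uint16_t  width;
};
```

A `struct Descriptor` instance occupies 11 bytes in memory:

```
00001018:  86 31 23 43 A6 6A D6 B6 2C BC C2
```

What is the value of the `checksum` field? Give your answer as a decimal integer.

`checksum` is the first field, at byte offset 0, occupying 4 bytes.
Bytes at offsets 0..3: 86 31 23 43.
Little-endian: lowest address holds the least-significant byte.
Reassemble most-significant byte first: 43 23 31 86 → 0x43233186.
0x43233186 = 1126379910.

1126379910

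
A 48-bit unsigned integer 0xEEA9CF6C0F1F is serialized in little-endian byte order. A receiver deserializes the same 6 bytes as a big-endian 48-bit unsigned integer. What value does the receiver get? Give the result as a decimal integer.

34151110519278

Stored little-endian, the bytes at ascending addresses are 1F 0F 6C CF A9 EE.
Read back as big-endian, the last byte is least significant, giving 0x1F0F6CCFA9EE.
0x1F0F6CCFA9EE = 34151110519278.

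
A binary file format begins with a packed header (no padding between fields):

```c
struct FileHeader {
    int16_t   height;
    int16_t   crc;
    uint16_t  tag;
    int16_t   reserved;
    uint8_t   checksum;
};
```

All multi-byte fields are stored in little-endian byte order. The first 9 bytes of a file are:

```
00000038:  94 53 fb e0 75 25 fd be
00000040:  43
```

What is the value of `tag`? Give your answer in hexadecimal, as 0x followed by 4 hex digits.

0x2575

`tag` follows `height` (2 B), `crc` (2 B), so it starts at offset 2 + 2 = 4 and occupies 2 bytes.
Bytes at offsets 4..5: 75 25.
Little-endian stores the least-significant byte at the lowest address.
Reassemble most-significant byte first: 25 75 → 0x2575.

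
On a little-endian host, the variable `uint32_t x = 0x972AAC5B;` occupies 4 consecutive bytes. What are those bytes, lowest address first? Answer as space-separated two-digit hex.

Split into bytes (most-significant first): 97 2A AC 5B.
Little-endian: lowest address holds the least-significant byte.
So at ascending addresses the bytes are 5B AC 2A 97.

5B AC 2A 97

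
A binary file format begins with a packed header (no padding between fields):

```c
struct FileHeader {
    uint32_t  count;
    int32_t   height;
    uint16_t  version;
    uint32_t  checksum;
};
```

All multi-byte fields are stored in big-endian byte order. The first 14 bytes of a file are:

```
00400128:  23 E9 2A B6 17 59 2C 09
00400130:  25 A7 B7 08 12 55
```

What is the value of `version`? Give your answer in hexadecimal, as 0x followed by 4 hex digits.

`version` follows `count` (4 B), `height` (4 B), so it starts at offset 4 + 4 = 8 and occupies 2 bytes.
Bytes at offsets 8..9: 25 A7.
Big-endian stores the most-significant byte at the lowest address.
The bytes are already most-significant first: 0x25A7.

0x25A7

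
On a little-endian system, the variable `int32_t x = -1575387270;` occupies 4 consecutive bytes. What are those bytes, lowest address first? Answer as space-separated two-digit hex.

7A 7F 19 A2

Two's complement of -1575387270 in 32 bits: 1575387270 = 0x5DE68086; invert → 0xA2197F79; add 1 → 0xA2197F7A.
Split into bytes (most-significant first): A2 19 7F 7A.
Little-endian stores the least-significant byte at the lowest address.
So at ascending addresses the bytes are 7A 7F 19 A2.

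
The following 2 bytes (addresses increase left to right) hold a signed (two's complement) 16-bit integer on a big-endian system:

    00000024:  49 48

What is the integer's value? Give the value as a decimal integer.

18760

Big-endian stores the most-significant byte at the lowest address.
The bytes are already most-significant first: 0x4948.
0x4948 = 18760.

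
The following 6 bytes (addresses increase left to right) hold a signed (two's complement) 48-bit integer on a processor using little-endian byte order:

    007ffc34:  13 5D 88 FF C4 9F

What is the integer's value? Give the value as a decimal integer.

Little-endian: lowest address holds the least-significant byte.
Reassemble most-significant byte first: 9F C4 FF 88 5D 13 → 0x9FC4FF885D13.
Top bit is set, so as a signed 48-bit value this is 0x9FC4FF885D13 − 2^48 = -105806527177453.

-105806527177453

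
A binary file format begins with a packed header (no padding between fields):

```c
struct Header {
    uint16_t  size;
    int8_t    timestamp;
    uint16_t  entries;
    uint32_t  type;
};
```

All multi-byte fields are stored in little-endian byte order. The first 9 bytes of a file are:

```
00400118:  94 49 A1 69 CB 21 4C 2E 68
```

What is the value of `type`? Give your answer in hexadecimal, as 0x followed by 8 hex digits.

0x682E4C21

`type` follows `size` (2 B), `timestamp` (1 B), `entries` (2 B), so it starts at offset 2 + 1 + 2 = 5 and occupies 4 bytes.
Bytes at offsets 5..8: 21 4C 2E 68.
Little-endian stores the least-significant byte at the lowest address.
Reassemble most-significant byte first: 68 2E 4C 21 → 0x682E4C21.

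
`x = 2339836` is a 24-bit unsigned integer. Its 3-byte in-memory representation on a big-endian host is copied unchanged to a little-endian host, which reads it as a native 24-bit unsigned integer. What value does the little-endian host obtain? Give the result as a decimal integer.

2339836 in 24-bit hexadecimal is 0x23B3FC.
Stored big-endian, the bytes at ascending addresses are 23 B3 FC.
Read back as little-endian, the first byte is least significant, giving 0xFCB323.
0xFCB323 = 16560931.

16560931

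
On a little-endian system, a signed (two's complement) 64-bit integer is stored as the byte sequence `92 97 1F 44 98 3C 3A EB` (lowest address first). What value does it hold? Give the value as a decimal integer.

-1496817301471651950

In little-endian order the low byte comes first in memory.
Reassemble most-significant byte first: EB 3A 3C 98 44 1F 97 92 → 0xEB3A3C98441F9792.
Top bit is set, so as a signed 64-bit value this is 0xEB3A3C98441F9792 − 2^64 = -1496817301471651950.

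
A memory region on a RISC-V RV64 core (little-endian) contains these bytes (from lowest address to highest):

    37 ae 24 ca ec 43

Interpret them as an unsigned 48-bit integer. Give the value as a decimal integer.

74684282744375

In little-endian order the low byte comes first in memory.
Reassemble most-significant byte first: 43 EC CA 24 AE 37 → 0x43ECCA24AE37.
0x43ECCA24AE37 = 74684282744375.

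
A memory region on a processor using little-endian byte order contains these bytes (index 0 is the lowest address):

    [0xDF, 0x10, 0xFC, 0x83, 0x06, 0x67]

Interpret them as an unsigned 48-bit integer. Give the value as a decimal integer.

In little-endian order the low byte comes first in memory.
Reassemble most-significant byte first: 67 06 83 FC 10 DF → 0x670683FC10DF.
0x670683FC10DF = 113277681799391.

113277681799391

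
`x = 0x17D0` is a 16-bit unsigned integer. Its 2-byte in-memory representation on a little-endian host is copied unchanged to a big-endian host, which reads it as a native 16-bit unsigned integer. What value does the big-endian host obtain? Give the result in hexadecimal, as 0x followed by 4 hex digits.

0xD017

Stored little-endian, the bytes at ascending addresses are D0 17.
Read back as big-endian, the last byte is least significant, giving 0xD017.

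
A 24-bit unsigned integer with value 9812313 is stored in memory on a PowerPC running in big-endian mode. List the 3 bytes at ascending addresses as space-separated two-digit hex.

95 B9 59

9812313 in hexadecimal, padded to 24 bits, is 0x95B959.
Split into bytes (most-significant first): 95 B9 59.
Big-endian: lowest address holds the most-significant byte.
So the memory order matches the most-significant-first order: 95 B9 59.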